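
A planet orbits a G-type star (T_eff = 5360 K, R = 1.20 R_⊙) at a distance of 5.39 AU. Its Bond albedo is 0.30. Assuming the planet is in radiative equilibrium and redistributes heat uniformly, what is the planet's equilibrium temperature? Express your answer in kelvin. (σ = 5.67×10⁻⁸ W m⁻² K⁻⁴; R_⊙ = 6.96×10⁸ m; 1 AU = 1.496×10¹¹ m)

R_⋆ = 1.20 × 6.96×10⁸ = 8.35×10⁸ m.
d = 5.39 AU = 8.06×10¹¹ m.
L = 4πR_⋆²σT_⋆⁴ = 4π(8.35×10⁸)² × 5.67×10⁻⁸ × (5360)⁴ = 4.10×10²⁶ W.
S = L/(4πd²) = 50.2 W m⁻².
Energy balance: absorbed = emitted ⇒ πR²·S(1−A) = 4πR²·σT_eq⁴, so T_eq⁴ = S(1−A)/(4σ).
T_eq = [50.2 × 0.70 / (4 × 5.67×10⁻⁸)]^(1/4) = (1.55×10⁸)^(1/4) = 112 K.

T_eq ≈ 112 K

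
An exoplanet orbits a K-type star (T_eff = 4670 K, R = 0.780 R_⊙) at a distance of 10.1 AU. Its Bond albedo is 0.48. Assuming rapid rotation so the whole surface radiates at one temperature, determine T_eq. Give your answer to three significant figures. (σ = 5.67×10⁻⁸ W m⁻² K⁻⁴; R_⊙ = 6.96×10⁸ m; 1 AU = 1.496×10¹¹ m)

R_⋆ = 0.780 × 6.96×10⁸ = 5.43×10⁸ m.
d = 10.1 AU = 1.51×10¹² m.
L = 4πR_⋆²σT_⋆⁴ = 4π(5.43×10⁸)² × 5.67×10⁻⁸ × (4670)⁴ = 9.99×10²⁵ W.
S = L/(4πd²) = 3.48 W m⁻².
Energy balance: absorbed = emitted ⇒ πR²·S(1−A) = 4πR²·σT_eq⁴, so T_eq⁴ = S(1−A)/(4σ).
T_eq = [3.48 × 0.52 / (4 × 5.67×10⁻⁸)]^(1/4) = (7.98×10⁶)^(1/4) = 53.2 K.

T_eq ≈ 53.2 K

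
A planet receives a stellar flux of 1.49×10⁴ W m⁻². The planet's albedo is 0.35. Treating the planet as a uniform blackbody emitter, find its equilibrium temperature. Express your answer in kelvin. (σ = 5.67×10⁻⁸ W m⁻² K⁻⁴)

Energy balance: absorbed = emitted ⇒ πR²·S(1−A) = 4πR²·σT_eq⁴, so T_eq⁴ = S(1−A)/(4σ).
T_eq = [1.49×10⁴ × 0.65 / (4 × 5.67×10⁻⁸)]^(1/4) = (4.27×10¹⁰)^(1/4) = 455 K.

T_eq ≈ 455 K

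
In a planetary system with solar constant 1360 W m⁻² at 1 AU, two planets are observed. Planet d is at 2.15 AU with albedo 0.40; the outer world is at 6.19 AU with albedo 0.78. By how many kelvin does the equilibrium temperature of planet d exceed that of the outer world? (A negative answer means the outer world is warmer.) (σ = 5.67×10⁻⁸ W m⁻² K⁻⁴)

ΔT ≈ 90.4 K

T_eq = [S₀(1−A)/(4σd²)]^(1/4), so T ∝ (1−A)^(1/4) / √d.
T₁ = [1360×0.60/(4×5.67×10⁻⁸×2.15²)]^(1/4) = 167.03 K.
T₂ = [1360×0.22/(4×5.67×10⁻⁸×6.19²)]^(1/4) = 76.60 K.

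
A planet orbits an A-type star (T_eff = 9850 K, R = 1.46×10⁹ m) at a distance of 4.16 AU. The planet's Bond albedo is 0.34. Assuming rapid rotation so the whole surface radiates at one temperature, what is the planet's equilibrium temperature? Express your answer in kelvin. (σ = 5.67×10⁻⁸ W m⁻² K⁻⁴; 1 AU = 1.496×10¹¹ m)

T_eq ≈ 304 K

d = 4.16 AU = 6.22×10¹¹ m.
L = 4πR_⋆²σT_⋆⁴ = 4π(1.46×10⁹)² × 5.67×10⁻⁸ × (9850)⁴ = 1.43×10²⁸ W.
S = L/(4πd²) = 2940 W m⁻².
Energy balance: absorbed = emitted ⇒ πR²·S(1−A) = 4πR²·σT_eq⁴, so T_eq⁴ = S(1−A)/(4σ).
T_eq = [2940 × 0.66 / (4 × 5.67×10⁻⁸)]^(1/4) = (8.55×10⁹)^(1/4) = 304 K.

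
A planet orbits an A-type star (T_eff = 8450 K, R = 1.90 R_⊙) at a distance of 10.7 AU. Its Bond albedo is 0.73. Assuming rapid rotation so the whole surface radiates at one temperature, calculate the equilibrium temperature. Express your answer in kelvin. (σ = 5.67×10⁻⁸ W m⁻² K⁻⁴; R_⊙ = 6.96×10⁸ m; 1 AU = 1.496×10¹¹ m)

T_eq ≈ 124 K

R_⋆ = 1.90 × 6.96×10⁸ = 1.32×10⁹ m.
d = 10.7 AU = 1.60×10¹² m.
L = 4πR_⋆²σT_⋆⁴ = 4π(1.32×10⁹)² × 5.67×10⁻⁸ × (8450)⁴ = 6.35×10²⁷ W.
S = L/(4πd²) = 197 W m⁻².
Energy balance: absorbed = emitted ⇒ πR²·S(1−A) = 4πR²·σT_eq⁴, so T_eq⁴ = S(1−A)/(4σ).
T_eq = [197 × 0.27 / (4 × 5.67×10⁻⁸)]^(1/4) = (2.35×10⁸)^(1/4) = 124 K.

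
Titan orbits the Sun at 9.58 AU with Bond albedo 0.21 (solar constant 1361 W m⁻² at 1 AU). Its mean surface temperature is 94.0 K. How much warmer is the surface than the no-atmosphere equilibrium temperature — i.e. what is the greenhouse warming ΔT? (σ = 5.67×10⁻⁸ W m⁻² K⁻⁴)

ΔT ≈ 9.2 K

S = 1361/9.58² = 14.83 W m⁻².
T_eq = [S(1−A)/(4σ)]^(1/4) = [14.83×0.79/(4×5.67×10⁻⁸)]^(1/4) = 84.8 K.
ΔT = T_surf − T_eq = 94 − 84.8.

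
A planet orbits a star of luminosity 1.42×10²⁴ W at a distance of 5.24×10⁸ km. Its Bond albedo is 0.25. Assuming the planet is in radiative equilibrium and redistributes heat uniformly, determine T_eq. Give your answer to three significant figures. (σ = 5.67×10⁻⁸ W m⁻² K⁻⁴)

T_eq ≈ 34.2 K

d = 5.24×10⁸ km = 5.24×10¹¹ m.
Flux: S = L/(4πd²) = 1.42×10²⁴/(4π×(5.24×10¹¹)²) = 0.412 W m⁻².
Energy balance: absorbed = emitted ⇒ πR²·S(1−A) = 4πR²·σT_eq⁴, so T_eq⁴ = S(1−A)/(4σ).
T_eq = [0.412 × 0.75 / (4 × 5.67×10⁻⁸)]^(1/4) = (1.36×10⁶)^(1/4) = 34.2 K.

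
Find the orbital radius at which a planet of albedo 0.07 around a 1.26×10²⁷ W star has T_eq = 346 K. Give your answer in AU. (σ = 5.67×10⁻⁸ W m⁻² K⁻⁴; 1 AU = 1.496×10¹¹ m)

d ≈ 1.13 AU

From T_eq⁴ = L(1−A)/(16πσd²): d = √[L(1−A)/(16πσT_eq⁴)].
d = √[1.26×10²⁷ × 0.93 / (16π × 5.67×10⁻⁸ × (346)⁴)] = 1.69×10¹¹ m = 1.13 AU.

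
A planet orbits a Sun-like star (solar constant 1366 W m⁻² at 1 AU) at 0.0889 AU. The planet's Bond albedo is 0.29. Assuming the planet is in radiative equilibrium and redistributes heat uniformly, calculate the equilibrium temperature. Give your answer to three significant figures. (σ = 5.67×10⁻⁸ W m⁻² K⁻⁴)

T_eq ≈ 858 K

Flux at 0.0889 AU: S = 1366/0.0889² = 1.73×10⁵ W m⁻².
Energy balance: absorbed = emitted ⇒ πR²·S(1−A) = 4πR²·σT_eq⁴, so T_eq⁴ = S(1−A)/(4σ).
T_eq = [1.73×10⁵ × 0.71 / (4 × 5.67×10⁻⁸)]^(1/4) = (5.41×10¹¹)^(1/4) = 858 K.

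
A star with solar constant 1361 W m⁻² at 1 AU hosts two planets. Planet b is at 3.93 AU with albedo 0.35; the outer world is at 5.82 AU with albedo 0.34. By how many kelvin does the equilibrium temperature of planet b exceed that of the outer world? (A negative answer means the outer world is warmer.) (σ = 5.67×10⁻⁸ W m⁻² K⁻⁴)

ΔT ≈ 22.1 K

T_eq = [S₀(1−A)/(4σd²)]^(1/4), so T ∝ (1−A)^(1/4) / √d.
T₁ = [1361×0.65/(4×5.67×10⁻⁸×3.93²)]^(1/4) = 126.06 K.
T₂ = [1361×0.66/(4×5.67×10⁻⁸×5.82²)]^(1/4) = 103.99 K.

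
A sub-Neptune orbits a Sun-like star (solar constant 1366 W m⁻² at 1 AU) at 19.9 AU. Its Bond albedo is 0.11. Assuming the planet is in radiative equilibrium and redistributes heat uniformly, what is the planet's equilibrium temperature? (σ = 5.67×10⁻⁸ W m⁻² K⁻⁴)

T_eq ≈ 60.7 K

Flux at 19.9 AU: S = 1366/19.9² = 3.45 W m⁻².
Energy balance: absorbed = emitted ⇒ πR²·S(1−A) = 4πR²·σT_eq⁴, so T_eq⁴ = S(1−A)/(4σ).
T_eq = [3.45 × 0.89 / (4 × 5.67×10⁻⁸)]^(1/4) = (1.35×10⁷)^(1/4) = 60.7 K.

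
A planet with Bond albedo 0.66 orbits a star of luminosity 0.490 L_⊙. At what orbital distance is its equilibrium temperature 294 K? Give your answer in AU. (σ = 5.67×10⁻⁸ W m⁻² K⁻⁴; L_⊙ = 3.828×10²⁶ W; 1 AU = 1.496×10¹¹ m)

d ≈ 0.366 AU

L = 0.490 × 3.828×10²⁶ = 1.88×10²⁶ W.
From T_eq⁴ = L(1−A)/(16πσd²): d = √[L(1−A)/(16πσT_eq⁴)].
d = √[1.88×10²⁶ × 0.34 / (16π × 5.67×10⁻⁸ × (294)⁴)] = 5.47×10¹⁰ m = 0.366 AU.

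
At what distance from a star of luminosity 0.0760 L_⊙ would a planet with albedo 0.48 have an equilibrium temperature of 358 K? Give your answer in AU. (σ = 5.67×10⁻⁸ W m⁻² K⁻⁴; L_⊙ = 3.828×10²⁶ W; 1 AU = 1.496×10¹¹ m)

d ≈ 0.120 AU

L = 0.0760 × 3.828×10²⁶ = 2.91×10²⁵ W.
From T_eq⁴ = L(1−A)/(16πσd²): d = √[L(1−A)/(16πσT_eq⁴)].
d = √[2.91×10²⁵ × 0.52 / (16π × 5.67×10⁻⁸ × (358)⁴)] = 1.80×10¹⁰ m = 0.120 AU.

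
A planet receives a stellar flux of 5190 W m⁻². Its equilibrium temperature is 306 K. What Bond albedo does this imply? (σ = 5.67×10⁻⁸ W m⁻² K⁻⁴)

A ≈ 0.62

From T_eq⁴ = S(1−A)/(4σ): 1−A = 4σT_eq⁴/S.
1−A = 4 × 5.67×10⁻⁸ × (306)⁴ / 5190 = 0.383.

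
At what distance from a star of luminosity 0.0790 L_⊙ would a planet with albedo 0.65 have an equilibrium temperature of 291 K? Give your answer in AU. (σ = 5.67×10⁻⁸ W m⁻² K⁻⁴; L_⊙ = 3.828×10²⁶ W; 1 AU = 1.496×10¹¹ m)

d ≈ 0.152 AU

L = 0.0790 × 3.828×10²⁶ = 3.02×10²⁵ W.
From T_eq⁴ = L(1−A)/(16πσd²): d = √[L(1−A)/(16πσT_eq⁴)].
d = √[3.02×10²⁵ × 0.35 / (16π × 5.67×10⁻⁸ × (291)⁴)] = 2.28×10¹⁰ m = 0.152 AU.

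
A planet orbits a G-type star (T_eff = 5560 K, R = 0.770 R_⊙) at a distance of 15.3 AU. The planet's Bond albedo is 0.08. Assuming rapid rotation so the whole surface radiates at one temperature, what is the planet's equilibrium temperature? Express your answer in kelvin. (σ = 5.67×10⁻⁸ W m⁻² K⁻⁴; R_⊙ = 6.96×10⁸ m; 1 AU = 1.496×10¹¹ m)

T_eq ≈ 58.9 K

R_⋆ = 0.770 × 6.96×10⁸ = 5.36×10⁸ m.
d = 15.3 AU = 2.29×10¹² m.
L = 4πR_⋆²σT_⋆⁴ = 4π(5.36×10⁸)² × 5.67×10⁻⁸ × (5560)⁴ = 1.96×10²⁶ W.
S = L/(4πd²) = 2.97 W m⁻².
Energy balance: absorbed = emitted ⇒ πR²·S(1−A) = 4πR²·σT_eq⁴, so T_eq⁴ = S(1−A)/(4σ).
T_eq = [2.97 × 0.92 / (4 × 5.67×10⁻⁸)]^(1/4) = (1.20×10⁷)^(1/4) = 58.9 K.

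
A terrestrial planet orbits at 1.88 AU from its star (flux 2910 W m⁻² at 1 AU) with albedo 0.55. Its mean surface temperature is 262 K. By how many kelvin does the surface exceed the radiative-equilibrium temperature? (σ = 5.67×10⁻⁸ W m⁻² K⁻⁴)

S = 2910/1.88² = 823.3 W m⁻².
T_eq = [S(1−A)/(4σ)]^(1/4) = [823.3×0.45/(4×5.67×10⁻⁸)]^(1/4) = 201.0 K.
ΔT = T_surf − T_eq = 262 − 201.0.

ΔT ≈ 61.0 K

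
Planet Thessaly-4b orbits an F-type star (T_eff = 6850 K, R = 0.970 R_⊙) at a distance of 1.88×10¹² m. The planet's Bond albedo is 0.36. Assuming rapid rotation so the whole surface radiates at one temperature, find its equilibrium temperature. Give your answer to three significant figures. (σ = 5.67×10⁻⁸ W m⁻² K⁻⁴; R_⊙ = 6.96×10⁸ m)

R_⋆ = 0.970 × 6.96×10⁸ = 6.75×10⁸ m.
L = 4πR_⋆²σT_⋆⁴ = 4π(6.75×10⁸)² × 5.67×10⁻⁸ × (6850)⁴ = 7.15×10²⁶ W.
S = L/(4πd²) = 16.1 W m⁻².
Energy balance: absorbed = emitted ⇒ πR²·S(1−A) = 4πR²·σT_eq⁴, so T_eq⁴ = S(1−A)/(4σ).
T_eq = [16.1 × 0.64 / (4 × 5.67×10⁻⁸)]^(1/4) = (4.54×10⁷)^(1/4) = 82.1 K.

T_eq ≈ 82.1 K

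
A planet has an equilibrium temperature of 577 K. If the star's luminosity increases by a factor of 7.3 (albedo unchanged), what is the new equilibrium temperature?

T_eq ≈ 948 K

T_eq ∝ L^(1/4) · d^(−1/2).
T′ = 577 × 7.3^(1/4) = 948 K.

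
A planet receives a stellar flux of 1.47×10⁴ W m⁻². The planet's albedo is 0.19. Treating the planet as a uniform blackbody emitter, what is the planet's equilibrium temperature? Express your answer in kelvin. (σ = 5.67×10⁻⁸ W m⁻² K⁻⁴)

T_eq ≈ 479 K

Energy balance: absorbed = emitted ⇒ πR²·S(1−A) = 4πR²·σT_eq⁴, so T_eq⁴ = S(1−A)/(4σ).
T_eq = [1.47×10⁴ × 0.81 / (4 × 5.67×10⁻⁸)]^(1/4) = (5.25×10¹⁰)^(1/4) = 479 K.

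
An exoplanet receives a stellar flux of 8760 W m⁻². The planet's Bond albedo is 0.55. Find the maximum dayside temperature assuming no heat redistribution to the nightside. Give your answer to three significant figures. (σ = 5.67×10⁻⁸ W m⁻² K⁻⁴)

T_ss ≈ 513 K

With no redistribution each surface element balances locally: S(1−A) = σT⁴.
T = [8760 × 0.45 / 5.67×10⁻⁸]^(1/4) = (6.95×10¹⁰)^(1/4) = 513 K.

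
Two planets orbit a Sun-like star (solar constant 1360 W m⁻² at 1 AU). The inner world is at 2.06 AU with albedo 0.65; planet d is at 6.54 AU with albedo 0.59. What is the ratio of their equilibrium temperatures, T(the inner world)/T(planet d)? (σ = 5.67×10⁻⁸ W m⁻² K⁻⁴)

T_eq = [S₀(1−A)/(4σd²)]^(1/4), so T ∝ (1−A)^(1/4) / √d.
T₁ = [1360×0.35/(4×5.67×10⁻⁸×2.06²)]^(1/4) = 149.13 K.
T₂ = [1360×0.41/(4×5.67×10⁻⁸×6.54²)]^(1/4) = 87.07 K.

T₁/T₂ ≈ 1.713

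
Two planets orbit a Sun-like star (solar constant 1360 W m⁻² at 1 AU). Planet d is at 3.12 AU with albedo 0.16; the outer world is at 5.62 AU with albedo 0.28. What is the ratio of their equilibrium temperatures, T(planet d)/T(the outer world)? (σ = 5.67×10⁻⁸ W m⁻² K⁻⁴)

T_eq = [S₀(1−A)/(4σd²)]^(1/4), so T ∝ (1−A)^(1/4) / √d.
T₁ = [1360×0.84/(4×5.67×10⁻⁸×3.12²)]^(1/4) = 150.82 K.
T₂ = [1360×0.72/(4×5.67×10⁻⁸×5.62²)]^(1/4) = 108.13 K.

T₁/T₂ ≈ 1.395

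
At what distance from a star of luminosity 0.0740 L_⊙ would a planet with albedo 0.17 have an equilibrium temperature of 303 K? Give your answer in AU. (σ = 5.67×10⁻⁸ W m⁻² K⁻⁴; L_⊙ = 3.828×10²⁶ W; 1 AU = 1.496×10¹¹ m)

d ≈ 0.209 AU

L = 0.0740 × 3.828×10²⁶ = 2.83×10²⁵ W.
From T_eq⁴ = L(1−A)/(16πσd²): d = √[L(1−A)/(16πσT_eq⁴)].
d = √[2.83×10²⁵ × 0.83 / (16π × 5.67×10⁻⁸ × (303)⁴)] = 3.13×10¹⁰ m = 0.209 AU.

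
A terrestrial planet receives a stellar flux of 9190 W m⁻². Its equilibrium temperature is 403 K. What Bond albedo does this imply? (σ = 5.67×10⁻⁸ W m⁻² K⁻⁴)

From T_eq⁴ = S(1−A)/(4σ): 1−A = 4σT_eq⁴/S.
1−A = 4 × 5.67×10⁻⁸ × (403)⁴ / 9190 = 0.651.

A ≈ 0.35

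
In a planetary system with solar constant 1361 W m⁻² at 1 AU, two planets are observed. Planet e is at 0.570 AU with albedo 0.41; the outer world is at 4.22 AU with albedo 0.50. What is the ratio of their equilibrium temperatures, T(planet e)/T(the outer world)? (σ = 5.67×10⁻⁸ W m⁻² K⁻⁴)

T₁/T₂ ≈ 2.836

T_eq = [S₀(1−A)/(4σd²)]^(1/4), so T ∝ (1−A)^(1/4) / √d.
T₁ = [1361×0.59/(4×5.67×10⁻⁸×0.570²)]^(1/4) = 323.09 K.
T₂ = [1361×0.50/(4×5.67×10⁻⁸×4.22²)]^(1/4) = 113.93 K.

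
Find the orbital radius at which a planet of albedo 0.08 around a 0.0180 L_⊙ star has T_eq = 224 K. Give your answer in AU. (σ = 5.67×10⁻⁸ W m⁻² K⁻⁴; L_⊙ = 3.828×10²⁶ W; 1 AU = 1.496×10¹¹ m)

d ≈ 0.199 AU

L = 0.0180 × 3.828×10²⁶ = 6.89×10²⁴ W.
From T_eq⁴ = L(1−A)/(16πσd²): d = √[L(1−A)/(16πσT_eq⁴)].
d = √[6.89×10²⁴ × 0.92 / (16π × 5.67×10⁻⁸ × (224)⁴)] = 2.97×10¹⁰ m = 0.199 AU.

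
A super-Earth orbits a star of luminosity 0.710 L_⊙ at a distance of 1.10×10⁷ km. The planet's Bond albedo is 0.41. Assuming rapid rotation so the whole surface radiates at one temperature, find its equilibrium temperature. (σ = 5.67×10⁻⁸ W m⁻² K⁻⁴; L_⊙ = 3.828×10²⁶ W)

d = 1.10×10⁷ km = 1.10×10¹⁰ m.
L = 0.710 × 3.828×10²⁶ = 2.72×10²⁶ W.
Flux: S = L/(4πd²) = 2.72×10²⁶/(4π×(1.10×10¹⁰)²) = 1.79×10⁵ W m⁻².
Energy balance: absorbed = emitted ⇒ πR²·S(1−A) = 4πR²·σT_eq⁴, so T_eq⁴ = S(1−A)/(4σ).
T_eq = [1.79×10⁵ × 0.59 / (4 × 5.67×10⁻⁸)]^(1/4) = (4.65×10¹¹)^(1/4) = 826 K.

T_eq ≈ 826 K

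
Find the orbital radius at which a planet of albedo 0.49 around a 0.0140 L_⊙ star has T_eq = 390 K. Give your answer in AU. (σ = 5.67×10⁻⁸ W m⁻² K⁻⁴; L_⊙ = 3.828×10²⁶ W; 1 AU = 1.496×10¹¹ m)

d ≈ 0.0430 AU

L = 0.0140 × 3.828×10²⁶ = 5.36×10²⁴ W.
From T_eq⁴ = L(1−A)/(16πσd²): d = √[L(1−A)/(16πσT_eq⁴)].
d = √[5.36×10²⁴ × 0.51 / (16π × 5.67×10⁻⁸ × (390)⁴)] = 6.44×10⁹ m = 0.0430 AU.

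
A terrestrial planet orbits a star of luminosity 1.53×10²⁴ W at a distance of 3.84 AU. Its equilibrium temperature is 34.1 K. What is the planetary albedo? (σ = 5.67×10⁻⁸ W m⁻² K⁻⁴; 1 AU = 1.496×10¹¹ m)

A ≈ 0.17

d = 3.84 AU = 5.74×10¹¹ m.
Flux: S = L/(4πd²) = 1.53×10²⁴/(4π×(5.74×10¹¹)²) = 0.369 W m⁻².
From T_eq⁴ = S(1−A)/(4σ): 1−A = 4σT_eq⁴/S.
1−A = 4 × 5.67×10⁻⁸ × (34.1)⁴ / 0.369 = 0.831.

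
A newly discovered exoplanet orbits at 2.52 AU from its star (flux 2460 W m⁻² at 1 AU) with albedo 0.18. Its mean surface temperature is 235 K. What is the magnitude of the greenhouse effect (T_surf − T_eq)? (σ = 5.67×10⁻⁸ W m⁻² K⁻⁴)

S = 2460/2.52² = 387.4 W m⁻².
T_eq = [S(1−A)/(4σ)]^(1/4) = [387.4×0.82/(4×5.67×10⁻⁸)]^(1/4) = 193.5 K.
ΔT = T_surf − T_eq = 235 − 193.5.

ΔT ≈ 41.5 K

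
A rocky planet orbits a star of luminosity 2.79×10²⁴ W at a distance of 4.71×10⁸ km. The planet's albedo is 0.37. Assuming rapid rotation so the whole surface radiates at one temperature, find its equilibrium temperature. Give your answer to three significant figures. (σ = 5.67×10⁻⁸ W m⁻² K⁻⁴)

T_eq ≈ 40.8 K

d = 4.71×10⁸ km = 4.71×10¹¹ m.
Flux: S = L/(4πd²) = 2.79×10²⁴/(4π×(4.71×10¹¹)²) = 1.00 W m⁻².
Energy balance: absorbed = emitted ⇒ πR²·S(1−A) = 4πR²·σT_eq⁴, so T_eq⁴ = S(1−A)/(4σ).
T_eq = [1.00 × 0.63 / (4 × 5.67×10⁻⁸)]^(1/4) = (2.78×10⁶)^(1/4) = 40.8 K.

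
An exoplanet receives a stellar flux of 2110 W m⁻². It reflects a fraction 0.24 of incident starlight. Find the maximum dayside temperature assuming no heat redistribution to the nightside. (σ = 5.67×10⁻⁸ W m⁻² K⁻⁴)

With no redistribution each surface element balances locally: S(1−A) = σT⁴.
T = [2110 × 0.76 / 5.67×10⁻⁸]^(1/4) = (2.83×10¹⁰)^(1/4) = 410 K.

T_ss ≈ 410 K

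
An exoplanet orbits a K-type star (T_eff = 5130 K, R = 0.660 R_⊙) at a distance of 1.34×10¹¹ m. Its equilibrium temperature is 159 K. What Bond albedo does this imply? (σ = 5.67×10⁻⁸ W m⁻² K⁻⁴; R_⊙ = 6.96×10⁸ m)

R_⋆ = 0.660 × 6.96×10⁸ = 4.59×10⁸ m.
L = 4πR_⋆²σT_⋆⁴ = 4π(4.59×10⁸)² × 5.67×10⁻⁸ × (5130)⁴ = 1.04×10²⁶ W.
S = L/(4πd²) = 461 W m⁻².
From T_eq⁴ = S(1−A)/(4σ): 1−A = 4σT_eq⁴/S.
1−A = 4 × 5.67×10⁻⁸ × (159)⁴ / 461 = 0.314.

A ≈ 0.69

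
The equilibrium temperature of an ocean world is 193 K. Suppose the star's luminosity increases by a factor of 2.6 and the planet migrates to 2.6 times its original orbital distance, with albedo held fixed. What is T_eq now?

T_eq ∝ L^(1/4) · d^(−1/2).
T′ = 193 × 2.6^(1/4) / 2.6^(1/2) = 152 K.

T_eq ≈ 152 K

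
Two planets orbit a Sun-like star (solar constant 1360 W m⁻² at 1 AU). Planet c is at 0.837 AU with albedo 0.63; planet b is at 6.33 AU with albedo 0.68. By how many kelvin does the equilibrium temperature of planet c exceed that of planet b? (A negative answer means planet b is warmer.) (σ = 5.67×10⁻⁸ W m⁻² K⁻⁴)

T_eq = [S₀(1−A)/(4σd²)]^(1/4), so T ∝ (1−A)^(1/4) / √d.
T₁ = [1360×0.37/(4×5.67×10⁻⁸×0.837²)]^(1/4) = 237.23 K.
T₂ = [1360×0.32/(4×5.67×10⁻⁸×6.33²)]^(1/4) = 83.19 K.

ΔT ≈ 154.0 K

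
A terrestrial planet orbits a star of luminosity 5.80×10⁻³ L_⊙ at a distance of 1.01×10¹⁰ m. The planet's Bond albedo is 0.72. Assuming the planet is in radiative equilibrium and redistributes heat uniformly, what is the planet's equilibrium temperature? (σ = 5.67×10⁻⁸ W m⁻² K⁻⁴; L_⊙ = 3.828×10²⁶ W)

L = 5.80×10⁻³ × 3.828×10²⁶ = 2.22×10²⁴ W.
Flux: S = L/(4πd²) = 2.22×10²⁴/(4π×(1.01×10¹⁰)²) = 1730 W m⁻².
Energy balance: absorbed = emitted ⇒ πR²·S(1−A) = 4πR²·σT_eq⁴, so T_eq⁴ = S(1−A)/(4σ).
T_eq = [1730 × 0.28 / (4 × 5.67×10⁻⁸)]^(1/4) = (2.14×10⁹)^(1/4) = 215 K.

T_eq ≈ 215 K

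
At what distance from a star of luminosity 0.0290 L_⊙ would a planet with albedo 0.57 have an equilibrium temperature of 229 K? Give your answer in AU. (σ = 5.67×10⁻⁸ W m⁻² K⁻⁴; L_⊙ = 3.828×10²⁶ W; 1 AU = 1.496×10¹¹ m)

d ≈ 0.165 AU

L = 0.0290 × 3.828×10²⁶ = 1.11×10²⁵ W.
From T_eq⁴ = L(1−A)/(16πσd²): d = √[L(1−A)/(16πσT_eq⁴)].
d = √[1.11×10²⁵ × 0.43 / (16π × 5.67×10⁻⁸ × (229)⁴)] = 2.47×10¹⁰ m = 0.165 AU.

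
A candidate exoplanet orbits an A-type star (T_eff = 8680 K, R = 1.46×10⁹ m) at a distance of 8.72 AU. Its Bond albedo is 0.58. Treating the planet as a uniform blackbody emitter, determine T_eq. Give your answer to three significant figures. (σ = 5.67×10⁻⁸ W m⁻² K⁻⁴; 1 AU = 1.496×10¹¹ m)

d = 8.72 AU = 1.30×10¹² m.
L = 4πR_⋆²σT_⋆⁴ = 4π(1.46×10⁹)² × 5.67×10⁻⁸ × (8680)⁴ = 8.62×10²⁷ W.
S = L/(4πd²) = 403 W m⁻².
Energy balance: absorbed = emitted ⇒ πR²·S(1−A) = 4πR²·σT_eq⁴, so T_eq⁴ = S(1−A)/(4σ).
T_eq = [403 × 0.42 / (4 × 5.67×10⁻⁸)]^(1/4) = (7.47×10⁸)^(1/4) = 165 K.

T_eq ≈ 165 K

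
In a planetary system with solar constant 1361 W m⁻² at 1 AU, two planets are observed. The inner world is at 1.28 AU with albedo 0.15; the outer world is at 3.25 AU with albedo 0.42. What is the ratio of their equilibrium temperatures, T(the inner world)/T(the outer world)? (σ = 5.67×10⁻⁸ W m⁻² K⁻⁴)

T₁/T₂ ≈ 1.753

T_eq = [S₀(1−A)/(4σd²)]^(1/4), so T ∝ (1−A)^(1/4) / √d.
T₁ = [1361×0.85/(4×5.67×10⁻⁸×1.28²)]^(1/4) = 236.21 K.
T₂ = [1361×0.58/(4×5.67×10⁻⁸×3.25²)]^(1/4) = 134.73 K.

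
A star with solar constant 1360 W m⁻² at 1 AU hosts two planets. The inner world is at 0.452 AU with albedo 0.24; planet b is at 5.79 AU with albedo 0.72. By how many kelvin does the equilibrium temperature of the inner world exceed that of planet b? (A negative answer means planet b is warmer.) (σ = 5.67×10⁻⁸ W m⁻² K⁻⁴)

T_eq = [S₀(1−A)/(4σd²)]^(1/4), so T ∝ (1−A)^(1/4) / √d.
T₁ = [1360×0.76/(4×5.67×10⁻⁸×0.452²)]^(1/4) = 386.46 K.
T₂ = [1360×0.28/(4×5.67×10⁻⁸×5.79²)]^(1/4) = 84.12 K.

ΔT ≈ 302.3 K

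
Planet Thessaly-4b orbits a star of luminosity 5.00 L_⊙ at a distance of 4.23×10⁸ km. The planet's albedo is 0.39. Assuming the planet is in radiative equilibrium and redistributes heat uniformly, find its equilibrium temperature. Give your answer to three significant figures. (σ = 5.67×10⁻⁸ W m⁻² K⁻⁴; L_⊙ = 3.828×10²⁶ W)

T_eq ≈ 219 K

d = 4.23×10⁸ km = 4.23×10¹¹ m.
L = 5.00 × 3.828×10²⁶ = 1.91×10²⁷ W.
Flux: S = L/(4πd²) = 1.91×10²⁷/(4π×(4.23×10¹¹)²) = 851 W m⁻².
Energy balance: absorbed = emitted ⇒ πR²·S(1−A) = 4πR²·σT_eq⁴, so T_eq⁴ = S(1−A)/(4σ).
T_eq = [851 × 0.61 / (4 × 5.67×10⁻⁸)]^(1/4) = (2.29×10⁹)^(1/4) = 219 K.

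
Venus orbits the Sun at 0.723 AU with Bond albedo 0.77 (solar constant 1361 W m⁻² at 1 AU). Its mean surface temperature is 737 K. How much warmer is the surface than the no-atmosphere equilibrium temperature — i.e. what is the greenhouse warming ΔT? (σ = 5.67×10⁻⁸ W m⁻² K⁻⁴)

S = 1361/0.723² = 2604 W m⁻².
T_eq = [S(1−A)/(4σ)]^(1/4) = [2604×0.23/(4×5.67×10⁻⁸)]^(1/4) = 226.7 K.
ΔT = T_surf − T_eq = 737 − 226.7.

ΔT ≈ 510.3 K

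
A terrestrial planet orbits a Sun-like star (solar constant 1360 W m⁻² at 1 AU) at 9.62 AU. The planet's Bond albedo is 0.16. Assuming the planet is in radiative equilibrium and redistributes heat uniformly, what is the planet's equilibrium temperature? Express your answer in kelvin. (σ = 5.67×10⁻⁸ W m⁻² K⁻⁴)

Flux at 9.62 AU: S = 1360/9.62² = 14.7 W m⁻².
Energy balance: absorbed = emitted ⇒ πR²·S(1−A) = 4πR²·σT_eq⁴, so T_eq⁴ = S(1−A)/(4σ).
T_eq = [14.7 × 0.84 / (4 × 5.67×10⁻⁸)]^(1/4) = (5.44×10⁷)^(1/4) = 85.9 K.

T_eq ≈ 85.9 K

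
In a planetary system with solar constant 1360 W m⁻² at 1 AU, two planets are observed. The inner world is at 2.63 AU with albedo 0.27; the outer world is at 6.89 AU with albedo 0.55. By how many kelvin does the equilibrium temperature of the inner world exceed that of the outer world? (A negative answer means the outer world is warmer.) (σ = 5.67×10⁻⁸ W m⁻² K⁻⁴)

T_eq = [S₀(1−A)/(4σd²)]^(1/4), so T ∝ (1−A)^(1/4) / √d.
T₁ = [1360×0.73/(4×5.67×10⁻⁸×2.63²)]^(1/4) = 158.61 K.
T₂ = [1360×0.45/(4×5.67×10⁻⁸×6.89²)]^(1/4) = 86.83 K.

ΔT ≈ 71.8 K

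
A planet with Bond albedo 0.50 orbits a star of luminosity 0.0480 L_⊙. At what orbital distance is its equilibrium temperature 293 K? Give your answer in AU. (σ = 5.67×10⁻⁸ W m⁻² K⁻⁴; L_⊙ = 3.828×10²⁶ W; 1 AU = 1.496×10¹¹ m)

d ≈ 0.140 AU

L = 0.0480 × 3.828×10²⁶ = 1.84×10²⁵ W.
From T_eq⁴ = L(1−A)/(16πσd²): d = √[L(1−A)/(16πσT_eq⁴)].
d = √[1.84×10²⁵ × 0.50 / (16π × 5.67×10⁻⁸ × (293)⁴)] = 2.09×10¹⁰ m = 0.140 AU.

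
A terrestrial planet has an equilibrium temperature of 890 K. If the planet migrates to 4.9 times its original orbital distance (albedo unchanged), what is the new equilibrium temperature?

T_eq ∝ L^(1/4) · d^(−1/2).
T′ = 890 / 4.9^(1/2) = 402 K.

T_eq ≈ 402 K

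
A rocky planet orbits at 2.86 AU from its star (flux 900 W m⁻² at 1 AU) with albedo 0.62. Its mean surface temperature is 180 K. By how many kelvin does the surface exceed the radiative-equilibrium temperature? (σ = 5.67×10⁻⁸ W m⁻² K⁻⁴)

ΔT ≈ 63.5 K

S = 900/2.86² = 110.0 W m⁻².
T_eq = [S(1−A)/(4σ)]^(1/4) = [110.0×0.38/(4×5.67×10⁻⁸)]^(1/4) = 116.5 K.
ΔT = T_surf − T_eq = 180 − 116.5.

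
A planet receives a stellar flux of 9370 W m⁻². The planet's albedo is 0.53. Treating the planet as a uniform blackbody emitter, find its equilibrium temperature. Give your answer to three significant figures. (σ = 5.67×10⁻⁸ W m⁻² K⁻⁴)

Energy balance: absorbed = emitted ⇒ πR²·S(1−A) = 4πR²·σT_eq⁴, so T_eq⁴ = S(1−A)/(4σ).
T_eq = [9370 × 0.47 / (4 × 5.67×10⁻⁸)]^(1/4) = (1.94×10¹⁰)^(1/4) = 373 K.

T_eq ≈ 373 K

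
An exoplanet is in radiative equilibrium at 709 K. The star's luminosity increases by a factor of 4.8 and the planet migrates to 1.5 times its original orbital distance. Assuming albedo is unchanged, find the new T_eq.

T_eq ≈ 857 K

T_eq ∝ L^(1/4) · d^(−1/2).
T′ = 709 × 4.8^(1/4) / 1.5^(1/2) = 857 K.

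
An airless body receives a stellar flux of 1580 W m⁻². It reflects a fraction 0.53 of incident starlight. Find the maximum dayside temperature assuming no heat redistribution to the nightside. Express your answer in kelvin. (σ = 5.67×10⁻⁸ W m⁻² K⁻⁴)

T_ss ≈ 338 K

With no redistribution each surface element balances locally: S(1−A) = σT⁴.
T = [1580 × 0.47 / 5.67×10⁻⁸]^(1/4) = (1.31×10¹⁰)^(1/4) = 338 K.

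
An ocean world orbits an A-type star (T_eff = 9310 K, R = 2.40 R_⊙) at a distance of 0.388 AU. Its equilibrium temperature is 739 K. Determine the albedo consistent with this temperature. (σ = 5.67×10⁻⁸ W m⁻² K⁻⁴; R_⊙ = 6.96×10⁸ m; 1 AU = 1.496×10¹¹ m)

R_⋆ = 2.40 × 6.96×10⁸ = 1.67×10⁹ m.
d = 0.388 AU = 5.80×10¹⁰ m.
L = 4πR_⋆²σT_⋆⁴ = 4π(1.67×10⁹)² × 5.67×10⁻⁸ × (9310)⁴ = 1.49×10²⁸ W.
S = L/(4πd²) = 3.53×10⁵ W m⁻².
From T_eq⁴ = S(1−A)/(4σ): 1−A = 4σT_eq⁴/S.
1−A = 4 × 5.67×10⁻⁸ × (739)⁴ / 3.53×10⁵ = 0.192.

A ≈ 0.81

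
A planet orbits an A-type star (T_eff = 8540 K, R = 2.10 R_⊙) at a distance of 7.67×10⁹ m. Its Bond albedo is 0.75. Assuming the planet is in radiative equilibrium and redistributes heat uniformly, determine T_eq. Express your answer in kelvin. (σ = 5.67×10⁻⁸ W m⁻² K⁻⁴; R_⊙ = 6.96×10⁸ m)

T_eq ≈ 1860 K

R_⋆ = 2.10 × 6.96×10⁸ = 1.46×10⁹ m.
L = 4πR_⋆²σT_⋆⁴ = 4π(1.46×10⁹)² × 5.67×10⁻⁸ × (8540)⁴ = 8.10×10²⁷ W.
S = L/(4πd²) = 1.10×10⁷ W m⁻².
Energy balance: absorbed = emitted ⇒ πR²·S(1−A) = 4πR²·σT_eq⁴, so T_eq⁴ = S(1−A)/(4σ).
T_eq = [1.10×10⁷ × 0.25 / (4 × 5.67×10⁻⁸)]^(1/4) = (1.21×10¹³)^(1/4) = 1860 K.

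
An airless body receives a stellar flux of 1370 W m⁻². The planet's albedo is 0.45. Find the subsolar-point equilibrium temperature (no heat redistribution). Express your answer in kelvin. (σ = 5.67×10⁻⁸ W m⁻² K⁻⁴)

At the subsolar point the surface absorbs S(1−A) and emits σT⁴ per unit area — no factor of 4, since only the local patch is in balance.
T = [1370 × 0.55 / 5.67×10⁻⁸]^(1/4) = (1.33×10¹⁰)^(1/4) = 340 K.

T_ss ≈ 340 K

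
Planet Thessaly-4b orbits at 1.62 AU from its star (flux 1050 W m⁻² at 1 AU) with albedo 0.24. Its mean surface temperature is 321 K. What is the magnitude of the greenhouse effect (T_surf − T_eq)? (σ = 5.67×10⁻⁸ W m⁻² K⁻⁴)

S = 1050/1.62² = 400.1 W m⁻².
T_eq = [S(1−A)/(4σ)]^(1/4) = [400.1×0.76/(4×5.67×10⁻⁸)]^(1/4) = 191.4 K.
ΔT = T_surf − T_eq = 321 − 191.4.

ΔT ≈ 129.6 K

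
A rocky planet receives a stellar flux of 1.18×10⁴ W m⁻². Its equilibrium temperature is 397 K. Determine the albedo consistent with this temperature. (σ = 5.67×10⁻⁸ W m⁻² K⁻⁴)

A ≈ 0.52

From T_eq⁴ = S(1−A)/(4σ): 1−A = 4σT_eq⁴/S.
1−A = 4 × 5.67×10⁻⁸ × (397)⁴ / 1.18×10⁴ = 0.477.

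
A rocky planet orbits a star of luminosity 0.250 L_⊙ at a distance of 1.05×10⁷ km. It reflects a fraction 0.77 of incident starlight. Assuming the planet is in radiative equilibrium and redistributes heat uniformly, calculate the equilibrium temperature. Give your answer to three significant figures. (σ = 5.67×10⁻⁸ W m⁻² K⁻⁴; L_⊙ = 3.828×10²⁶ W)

d = 1.05×10⁷ km = 1.05×10¹⁰ m.
L = 0.250 × 3.828×10²⁶ = 9.57×10²⁵ W.
Flux: S = L/(4πd²) = 9.57×10²⁵/(4π×(1.05×10¹⁰)²) = 6.91×10⁴ W m⁻².
Energy balance: absorbed = emitted ⇒ πR²·S(1−A) = 4πR²·σT_eq⁴, so T_eq⁴ = S(1−A)/(4σ).
T_eq = [6.91×10⁴ × 0.23 / (4 × 5.67×10⁻⁸)]^(1/4) = (7.01×10¹⁰)^(1/4) = 514 K.

T_eq ≈ 514 K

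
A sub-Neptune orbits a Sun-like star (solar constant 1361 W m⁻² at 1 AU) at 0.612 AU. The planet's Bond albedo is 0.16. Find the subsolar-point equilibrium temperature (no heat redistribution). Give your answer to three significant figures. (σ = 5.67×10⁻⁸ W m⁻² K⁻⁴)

T_ss ≈ 482 K

Flux at 0.612 AU: S = 1361/0.612² = 3630 W m⁻².
At the subsolar point the surface absorbs S(1−A) and emits σT⁴ per unit area — no factor of 4, since only the local patch is in balance.
T = [3630 × 0.84 / 5.67×10⁻⁸]^(1/4) = (5.38×10¹⁰)^(1/4) = 482 K.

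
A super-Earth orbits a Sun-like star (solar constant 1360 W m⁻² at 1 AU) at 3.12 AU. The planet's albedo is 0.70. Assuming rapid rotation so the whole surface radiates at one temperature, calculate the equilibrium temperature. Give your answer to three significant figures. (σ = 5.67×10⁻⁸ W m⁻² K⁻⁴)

T_eq ≈ 117 K

Flux at 3.12 AU: S = 1360/3.12² = 140 W m⁻².
Energy balance: absorbed = emitted ⇒ πR²·S(1−A) = 4πR²·σT_eq⁴, so T_eq⁴ = S(1−A)/(4σ).
T_eq = [140 × 0.30 / (4 × 5.67×10⁻⁸)]^(1/4) = (1.85×10⁸)^(1/4) = 117 K.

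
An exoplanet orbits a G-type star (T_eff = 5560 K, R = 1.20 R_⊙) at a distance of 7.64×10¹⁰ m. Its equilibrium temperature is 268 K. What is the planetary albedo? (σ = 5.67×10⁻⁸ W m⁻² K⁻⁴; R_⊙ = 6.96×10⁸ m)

R_⋆ = 1.20 × 6.96×10⁸ = 8.35×10⁸ m.
L = 4πR_⋆²σT_⋆⁴ = 4π(8.35×10⁸)² × 5.67×10⁻⁸ × (5560)⁴ = 4.75×10²⁶ W.
S = L/(4πd²) = 6480 W m⁻².
From T_eq⁴ = S(1−A)/(4σ): 1−A = 4σT_eq⁴/S.
1−A = 4 × 5.67×10⁻⁸ × (268)⁴ / 6480 = 0.181.

A ≈ 0.82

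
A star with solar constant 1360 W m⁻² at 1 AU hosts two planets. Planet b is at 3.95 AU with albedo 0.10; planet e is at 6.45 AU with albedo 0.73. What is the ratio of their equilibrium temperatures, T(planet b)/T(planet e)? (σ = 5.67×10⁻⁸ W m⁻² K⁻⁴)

T₁/T₂ ≈ 1.727

T_eq = [S₀(1−A)/(4σd²)]^(1/4), so T ∝ (1−A)^(1/4) / √d.
T₁ = [1360×0.90/(4×5.67×10⁻⁸×3.95²)]^(1/4) = 136.38 K.
T₂ = [1360×0.27/(4×5.67×10⁻⁸×6.45²)]^(1/4) = 78.98 K.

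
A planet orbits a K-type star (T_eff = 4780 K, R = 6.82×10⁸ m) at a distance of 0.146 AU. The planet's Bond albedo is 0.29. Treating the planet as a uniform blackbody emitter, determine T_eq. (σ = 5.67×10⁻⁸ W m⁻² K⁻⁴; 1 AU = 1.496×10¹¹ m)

T_eq ≈ 548 K

d = 0.146 AU = 2.18×10¹⁰ m.
L = 4πR_⋆²σT_⋆⁴ = 4π(6.82×10⁸)² × 5.67×10⁻⁸ × (4780)⁴ = 1.73×10²⁶ W.
S = L/(4πd²) = 2.89×10⁴ W m⁻².
Energy balance: absorbed = emitted ⇒ πR²·S(1−A) = 4πR²·σT_eq⁴, so T_eq⁴ = S(1−A)/(4σ).
T_eq = [2.89×10⁴ × 0.71 / (4 × 5.67×10⁻⁸)]^(1/4) = (9.03×10¹⁰)^(1/4) = 548 K.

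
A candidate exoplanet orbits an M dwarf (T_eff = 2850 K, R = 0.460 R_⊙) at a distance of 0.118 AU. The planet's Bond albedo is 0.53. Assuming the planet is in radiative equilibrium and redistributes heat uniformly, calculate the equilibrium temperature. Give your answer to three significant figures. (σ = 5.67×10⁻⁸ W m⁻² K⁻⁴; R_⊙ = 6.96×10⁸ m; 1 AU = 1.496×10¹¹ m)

R_⋆ = 0.460 × 6.96×10⁸ = 3.20×10⁸ m.
d = 0.118 AU = 1.77×10¹⁰ m.
L = 4πR_⋆²σT_⋆⁴ = 4π(3.20×10⁸)² × 5.67×10⁻⁸ × (2850)⁴ = 4.82×10²⁴ W.
S = L/(4πd²) = 1230 W m⁻².
Energy balance: absorbed = emitted ⇒ πR²·S(1−A) = 4πR²·σT_eq⁴, so T_eq⁴ = S(1−A)/(4σ).
T_eq = [1230 × 0.47 / (4 × 5.67×10⁻⁸)]^(1/4) = (2.55×10⁹)^(1/4) = 225 K.

T_eq ≈ 225 K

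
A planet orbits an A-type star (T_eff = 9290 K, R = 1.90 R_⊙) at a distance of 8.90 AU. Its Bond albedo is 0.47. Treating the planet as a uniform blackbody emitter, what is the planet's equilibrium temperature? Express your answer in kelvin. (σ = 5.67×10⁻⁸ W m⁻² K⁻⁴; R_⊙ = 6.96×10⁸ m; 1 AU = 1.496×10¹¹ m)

R_⋆ = 1.90 × 6.96×10⁸ = 1.32×10⁹ m.
d = 8.90 AU = 1.33×10¹² m.
L = 4πR_⋆²σT_⋆⁴ = 4π(1.32×10⁹)² × 5.67×10⁻⁸ × (9290)⁴ = 9.28×10²⁷ W.
S = L/(4πd²) = 417 W m⁻².
Energy balance: absorbed = emitted ⇒ πR²·S(1−A) = 4πR²·σT_eq⁴, so T_eq⁴ = S(1−A)/(4σ).
T_eq = [417 × 0.53 / (4 × 5.67×10⁻⁸)]^(1/4) = (9.74×10⁸)^(1/4) = 177 K.

T_eq ≈ 177 K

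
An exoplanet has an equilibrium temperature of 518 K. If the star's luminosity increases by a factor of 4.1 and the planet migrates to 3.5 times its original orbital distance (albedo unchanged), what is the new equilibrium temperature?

T_eq ∝ L^(1/4) · d^(−1/2).
T′ = 518 × 4.1^(1/4) / 3.5^(1/2) = 394 K.

T_eq ≈ 394 K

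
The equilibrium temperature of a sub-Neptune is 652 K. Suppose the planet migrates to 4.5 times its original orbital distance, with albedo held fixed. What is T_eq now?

T_eq ∝ L^(1/4) · d^(−1/2).
T′ = 652 / 4.5^(1/2) = 307 K.

T_eq ≈ 307 K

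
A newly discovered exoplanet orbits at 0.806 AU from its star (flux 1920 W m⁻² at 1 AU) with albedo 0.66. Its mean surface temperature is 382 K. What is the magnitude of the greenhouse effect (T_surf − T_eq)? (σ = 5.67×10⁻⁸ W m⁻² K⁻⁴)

S = 1920/0.806² = 2956 W m⁻².
T_eq = [S(1−A)/(4σ)]^(1/4) = [2956×0.34/(4×5.67×10⁻⁸)]^(1/4) = 258.0 K.
ΔT = T_surf − T_eq = 382 − 258.0.

ΔT ≈ 124.0 K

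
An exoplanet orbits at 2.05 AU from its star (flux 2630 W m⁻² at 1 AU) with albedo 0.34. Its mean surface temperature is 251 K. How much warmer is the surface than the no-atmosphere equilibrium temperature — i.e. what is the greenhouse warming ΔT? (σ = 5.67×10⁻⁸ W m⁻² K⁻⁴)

S = 2630/2.05² = 625.8 W m⁻².
T_eq = [S(1−A)/(4σ)]^(1/4) = [625.8×0.66/(4×5.67×10⁻⁸)]^(1/4) = 206.6 K.
ΔT = T_surf − T_eq = 251 − 206.6.

ΔT ≈ 44.4 K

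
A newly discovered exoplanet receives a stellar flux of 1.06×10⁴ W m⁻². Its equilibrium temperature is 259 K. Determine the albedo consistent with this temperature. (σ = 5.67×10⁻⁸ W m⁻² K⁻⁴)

A ≈ 0.90

From T_eq⁴ = S(1−A)/(4σ): 1−A = 4σT_eq⁴/S.
1−A = 4 × 5.67×10⁻⁸ × (259)⁴ / 1.06×10⁴ = 0.096.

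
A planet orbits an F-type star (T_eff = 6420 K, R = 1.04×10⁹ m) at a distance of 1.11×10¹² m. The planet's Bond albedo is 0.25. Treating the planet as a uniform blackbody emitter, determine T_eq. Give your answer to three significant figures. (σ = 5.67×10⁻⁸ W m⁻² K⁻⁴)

L = 4πR_⋆²σT_⋆⁴ = 4π(1.04×10⁹)² × 5.67×10⁻⁸ × (6420)⁴ = 1.31×10²⁷ W.
S = L/(4πd²) = 84.6 W m⁻².
Energy balance: absorbed = emitted ⇒ πR²·S(1−A) = 4πR²·σT_eq⁴, so T_eq⁴ = S(1−A)/(4σ).
T_eq = [84.6 × 0.75 / (4 × 5.67×10⁻⁸)]^(1/4) = (2.80×10⁸)^(1/4) = 129 K.

T_eq ≈ 129 K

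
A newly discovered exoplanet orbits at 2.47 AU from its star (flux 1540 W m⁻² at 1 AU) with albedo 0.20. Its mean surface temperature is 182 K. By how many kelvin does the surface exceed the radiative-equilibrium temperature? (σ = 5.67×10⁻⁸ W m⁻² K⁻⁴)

S = 1540/2.47² = 252.4 W m⁻².
T_eq = [S(1−A)/(4σ)]^(1/4) = [252.4×0.80/(4×5.67×10⁻⁸)]^(1/4) = 172.7 K.
ΔT = T_surf − T_eq = 182 − 172.7.

ΔT ≈ 9.3 K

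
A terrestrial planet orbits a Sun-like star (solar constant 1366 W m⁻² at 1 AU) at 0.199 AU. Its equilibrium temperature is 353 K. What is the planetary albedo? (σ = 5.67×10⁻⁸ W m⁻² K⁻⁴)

A ≈ 0.90

Flux at 0.199 AU: S = 1366/0.199² = 3.45×10⁴ W m⁻².
From T_eq⁴ = S(1−A)/(4σ): 1−A = 4σT_eq⁴/S.
1−A = 4 × 5.67×10⁻⁸ × (353)⁴ / 3.45×10⁴ = 0.102.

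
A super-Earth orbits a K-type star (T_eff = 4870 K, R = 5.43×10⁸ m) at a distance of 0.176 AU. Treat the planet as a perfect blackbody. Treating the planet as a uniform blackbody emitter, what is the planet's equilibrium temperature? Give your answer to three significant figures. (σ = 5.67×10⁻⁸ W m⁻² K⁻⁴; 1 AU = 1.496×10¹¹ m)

d = 0.176 AU = 2.63×10¹⁰ m.
L = 4πR_⋆²σT_⋆⁴ = 4π(5.43×10⁸)² × 5.67×10⁻⁸ × (4870)⁴ = 1.18×10²⁶ W.
S = L/(4πd²) = 1.36×10⁴ W m⁻².
Energy balance: absorbed = emitted ⇒ πR²·S(1−A) = 4πR²·σT_eq⁴, so T_eq⁴ = S(1−A)/(4σ).
T_eq = [1.36×10⁴ × 1.00 / (4 × 5.67×10⁻⁸)]^(1/4) = (5.98×10¹⁰)^(1/4) = 495 K.

T_eq ≈ 495 K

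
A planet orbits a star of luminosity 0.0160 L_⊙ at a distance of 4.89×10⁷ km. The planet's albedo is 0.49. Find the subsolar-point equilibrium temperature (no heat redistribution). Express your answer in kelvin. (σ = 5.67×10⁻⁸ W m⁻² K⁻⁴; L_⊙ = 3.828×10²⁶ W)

d = 4.89×10⁷ km = 4.89×10¹⁰ m.
L = 0.0160 × 3.828×10²⁶ = 6.12×10²⁴ W.
Flux: S = L/(4πd²) = 6.12×10²⁴/(4π×(4.89×10¹⁰)²) = 204 W m⁻².
At the subsolar point the surface absorbs S(1−A) and emits σT⁴ per unit area — no factor of 4, since only the local patch is in balance.
T = [204 × 0.51 / 5.67×10⁻⁸]^(1/4) = (1.83×10⁹)^(1/4) = 207 K.

T_ss ≈ 207 K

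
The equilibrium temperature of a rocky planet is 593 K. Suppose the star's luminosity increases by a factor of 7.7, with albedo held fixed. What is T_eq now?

T_eq ∝ L^(1/4) · d^(−1/2).
T′ = 593 × 7.7^(1/4) = 988 K.

T_eq ≈ 988 K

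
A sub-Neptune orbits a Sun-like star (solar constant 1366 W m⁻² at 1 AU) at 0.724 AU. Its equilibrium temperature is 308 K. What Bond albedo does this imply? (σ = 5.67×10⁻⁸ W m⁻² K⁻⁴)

Flux at 0.724 AU: S = 1366/0.724² = 2610 W m⁻².
From T_eq⁴ = S(1−A)/(4σ): 1−A = 4σT_eq⁴/S.
1−A = 4 × 5.67×10⁻⁸ × (308)⁴ / 2610 = 0.783.

A ≈ 0.22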